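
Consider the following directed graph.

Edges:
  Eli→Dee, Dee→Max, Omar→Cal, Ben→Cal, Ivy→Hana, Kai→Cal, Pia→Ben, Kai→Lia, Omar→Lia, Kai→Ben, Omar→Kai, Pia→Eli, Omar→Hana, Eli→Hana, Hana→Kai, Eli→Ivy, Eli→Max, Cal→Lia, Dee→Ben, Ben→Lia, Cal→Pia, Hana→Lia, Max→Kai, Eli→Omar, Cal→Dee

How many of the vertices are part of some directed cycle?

A vertex is on a directed cycle iff it belongs to a strongly connected component of size ≥ 2 (or has a self-loop).
The vertices on cycles are {Ben, Cal, Dee, Eli, Ivy, Kai, Max, Pia, Hana, Omar} — 10 in total.

10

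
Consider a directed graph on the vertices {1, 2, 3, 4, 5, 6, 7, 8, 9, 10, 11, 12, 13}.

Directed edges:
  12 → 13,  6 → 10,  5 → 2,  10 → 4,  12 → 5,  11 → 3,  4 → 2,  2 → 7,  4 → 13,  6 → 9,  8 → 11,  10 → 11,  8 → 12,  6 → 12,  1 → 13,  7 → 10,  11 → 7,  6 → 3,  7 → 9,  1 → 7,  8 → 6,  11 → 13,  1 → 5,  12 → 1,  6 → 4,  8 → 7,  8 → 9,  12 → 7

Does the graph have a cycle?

Yes

DFS with white/gray/black marking, starting from 6:
6 gray
  4 gray
    2 gray
      7 gray
        10 gray
          10→4: 4 is gray → back edge
Back edge found, so a cycle exists: 4 → 2 → 7 → 10 → 4.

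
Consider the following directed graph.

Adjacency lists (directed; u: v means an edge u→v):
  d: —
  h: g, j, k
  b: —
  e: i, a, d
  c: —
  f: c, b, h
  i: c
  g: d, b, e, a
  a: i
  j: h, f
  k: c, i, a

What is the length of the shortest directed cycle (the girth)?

2

For each vertex v, BFS finds the shortest path from v back to v.
The shortest such closed walk is h → j → h, length 2.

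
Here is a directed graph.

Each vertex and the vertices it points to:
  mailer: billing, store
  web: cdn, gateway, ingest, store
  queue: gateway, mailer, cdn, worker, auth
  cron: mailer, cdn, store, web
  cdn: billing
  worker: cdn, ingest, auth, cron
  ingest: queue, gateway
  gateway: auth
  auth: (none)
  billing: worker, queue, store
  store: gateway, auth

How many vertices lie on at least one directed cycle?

8

A vertex is on a directed cycle iff it belongs to a strongly connected component of size ≥ 2 (or has a self-loop).
The vertices on cycles are {cdn, web, cron, queue, ingest, mailer, worker, billing} — 8 in total.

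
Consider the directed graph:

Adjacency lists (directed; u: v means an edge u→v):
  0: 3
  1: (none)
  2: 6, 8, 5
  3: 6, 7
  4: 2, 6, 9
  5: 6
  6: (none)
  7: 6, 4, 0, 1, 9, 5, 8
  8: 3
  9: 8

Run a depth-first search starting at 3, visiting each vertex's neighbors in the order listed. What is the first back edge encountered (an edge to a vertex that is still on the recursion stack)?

8→3

DFS from 3 (visiting each vertex's neighbors in the order listed); mark gray on enter, black on exit:
3 gray
  6 gray
  6 black
  7 gray
    7→6: 6 black — skip
    4 gray
      2 gray
        2→6: 6 black — skip
        8 gray
          8→3: 3 is gray → back edge
First back edge: 8 → 3.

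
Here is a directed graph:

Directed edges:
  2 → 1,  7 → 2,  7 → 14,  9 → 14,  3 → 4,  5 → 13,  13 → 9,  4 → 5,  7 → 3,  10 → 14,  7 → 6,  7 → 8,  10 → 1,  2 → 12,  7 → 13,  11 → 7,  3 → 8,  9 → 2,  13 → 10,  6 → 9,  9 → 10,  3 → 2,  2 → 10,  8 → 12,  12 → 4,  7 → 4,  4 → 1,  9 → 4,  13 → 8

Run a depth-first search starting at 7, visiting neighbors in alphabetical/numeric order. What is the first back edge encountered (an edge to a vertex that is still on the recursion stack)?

8->12

DFS from 7 (visiting neighbors in alphabetical/numeric order); mark gray on enter, black on exit:
7 gray
  2 gray
    1 gray
    1 black
    10 gray
      10→1: 1 black — skip
      14 gray
      14 black
    10 black
    12 gray
      4 gray
        4→1: 1 black — skip
        5 gray
          13 gray
            8 gray
              8→12: 12 is gray → back edge
First back edge: 8 → 12.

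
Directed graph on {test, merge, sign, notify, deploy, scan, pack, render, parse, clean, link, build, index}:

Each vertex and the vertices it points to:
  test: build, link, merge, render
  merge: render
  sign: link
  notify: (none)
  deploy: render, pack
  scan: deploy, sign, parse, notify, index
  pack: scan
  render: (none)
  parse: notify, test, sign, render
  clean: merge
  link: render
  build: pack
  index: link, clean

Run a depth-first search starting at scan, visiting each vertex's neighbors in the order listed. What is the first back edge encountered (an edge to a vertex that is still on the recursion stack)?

pack→scan

DFS from scan (visiting each vertex's neighbors in the order listed); mark gray on enter, black on exit:
scan gray
  deploy gray
    render gray
    render black
    pack gray
      pack→scan: scan is gray → back edge
First back edge: pack → scan.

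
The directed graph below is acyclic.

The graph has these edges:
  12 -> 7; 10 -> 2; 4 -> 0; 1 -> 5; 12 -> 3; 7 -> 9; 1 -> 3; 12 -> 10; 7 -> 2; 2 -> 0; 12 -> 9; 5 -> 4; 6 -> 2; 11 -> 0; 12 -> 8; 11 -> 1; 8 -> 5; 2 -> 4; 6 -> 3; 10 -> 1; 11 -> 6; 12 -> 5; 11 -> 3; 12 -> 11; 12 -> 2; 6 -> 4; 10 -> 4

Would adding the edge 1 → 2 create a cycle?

No

Adding 1→2 creates a cycle iff 2 can already reach 1.
Explore from 2: no path reaches 1. The graph stays acyclic.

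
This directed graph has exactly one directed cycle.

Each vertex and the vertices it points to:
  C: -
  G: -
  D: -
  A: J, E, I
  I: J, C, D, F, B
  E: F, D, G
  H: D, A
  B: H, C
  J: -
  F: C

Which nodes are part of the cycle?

DFS with gray/black marking from A:
A gray
  J gray
  J black
  E gray
    F gray
      C gray
      C black
    F black
    D gray
    D black
    G gray
    G black
  E black
  I gray
    I→J: J black — skip
    I→C: C black — skip
    I→D: D black — skip
    I→F: F black — skip
    B gray
      H gray
        H→D: D black — skip
        H→A: A is gray → back edge
Back edge closes the cycle A → I → B → H → A; its vertices are {A, B, H, I}.

A, B, H, I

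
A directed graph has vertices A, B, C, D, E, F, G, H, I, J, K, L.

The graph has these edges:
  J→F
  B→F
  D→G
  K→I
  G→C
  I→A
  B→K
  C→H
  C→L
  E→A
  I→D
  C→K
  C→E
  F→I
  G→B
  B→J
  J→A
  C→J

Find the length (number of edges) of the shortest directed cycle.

5

For each vertex v, BFS finds the shortest path from v back to v.
The shortest such closed walk is G → B → K → I → D → G, length 5.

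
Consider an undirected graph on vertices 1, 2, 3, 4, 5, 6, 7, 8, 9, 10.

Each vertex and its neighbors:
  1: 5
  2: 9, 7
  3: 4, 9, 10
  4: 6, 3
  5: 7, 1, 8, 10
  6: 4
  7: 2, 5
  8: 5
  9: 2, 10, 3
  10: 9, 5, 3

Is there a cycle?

DFS, tracking each vertex's parent; an edge to a visited non-parent vertex closes a cycle.
Start from 8:
visit 8 (parent –)
  visit 5 (parent 8)
    visit 7 (parent 5)
      visit 2 (parent 7)
        visit 9 (parent 2)
          9–2: parent, skip
          visit 10 (parent 9)
            10–9: parent, skip
            10–5: 5 visited and ≠ parent → cycle
Cycle: 5 – 7 – 2 – 9 – 10 – 5.

Yes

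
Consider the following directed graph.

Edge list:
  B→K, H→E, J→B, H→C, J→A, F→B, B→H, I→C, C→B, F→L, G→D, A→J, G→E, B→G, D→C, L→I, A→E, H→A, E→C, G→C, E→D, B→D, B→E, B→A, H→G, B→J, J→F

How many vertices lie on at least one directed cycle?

11

A vertex is on a directed cycle iff it belongs to a strongly connected component of size ≥ 2 (or has a self-loop).
The vertices on cycles are {A, B, C, D, E, F, G, H, I, J, L} — 11 in total.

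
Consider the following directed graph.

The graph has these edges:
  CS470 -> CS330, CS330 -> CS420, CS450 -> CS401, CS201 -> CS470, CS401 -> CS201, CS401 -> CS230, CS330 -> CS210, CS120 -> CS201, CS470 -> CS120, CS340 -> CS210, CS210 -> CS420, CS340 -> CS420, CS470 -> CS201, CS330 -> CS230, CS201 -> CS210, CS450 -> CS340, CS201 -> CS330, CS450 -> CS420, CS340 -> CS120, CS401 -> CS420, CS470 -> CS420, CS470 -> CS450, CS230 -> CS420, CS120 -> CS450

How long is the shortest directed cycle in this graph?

For each vertex v, BFS finds the shortest path from v back to v.
The shortest such closed walk is CS470 → CS201 → CS470, length 2.

2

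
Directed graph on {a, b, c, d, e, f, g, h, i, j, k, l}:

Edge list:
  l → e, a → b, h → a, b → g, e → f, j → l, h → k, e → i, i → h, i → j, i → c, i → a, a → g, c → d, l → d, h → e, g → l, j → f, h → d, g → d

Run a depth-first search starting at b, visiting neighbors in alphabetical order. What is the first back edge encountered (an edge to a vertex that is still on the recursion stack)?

DFS from b (visiting neighbors in alphabetical order); mark gray on enter, black on exit:
b gray
  g gray
    d gray
    d black
    l gray
      l→d: d black — skip
      e gray
        f gray
        f black
        i gray
          a gray
            a→b: b is gray → back edge
First back edge: a → b.

a->b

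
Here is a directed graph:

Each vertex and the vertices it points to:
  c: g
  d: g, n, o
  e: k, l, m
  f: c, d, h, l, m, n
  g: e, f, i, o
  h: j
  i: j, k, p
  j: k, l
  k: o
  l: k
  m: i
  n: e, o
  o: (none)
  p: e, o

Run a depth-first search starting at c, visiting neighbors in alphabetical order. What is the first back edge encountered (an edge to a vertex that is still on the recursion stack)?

p->e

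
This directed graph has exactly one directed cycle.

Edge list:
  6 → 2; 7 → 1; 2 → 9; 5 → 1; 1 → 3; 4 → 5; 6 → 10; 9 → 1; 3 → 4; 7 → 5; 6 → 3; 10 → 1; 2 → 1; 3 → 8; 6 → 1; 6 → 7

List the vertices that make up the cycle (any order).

1, 3, 4, 5

DFS with gray/black marking from 3:
3 gray
  4 gray
    5 gray
      1 gray
        1→3: 3 is gray → back edge
Back edge closes the cycle 3 → 4 → 5 → 1 → 3; its vertices are {1, 3, 4, 5}.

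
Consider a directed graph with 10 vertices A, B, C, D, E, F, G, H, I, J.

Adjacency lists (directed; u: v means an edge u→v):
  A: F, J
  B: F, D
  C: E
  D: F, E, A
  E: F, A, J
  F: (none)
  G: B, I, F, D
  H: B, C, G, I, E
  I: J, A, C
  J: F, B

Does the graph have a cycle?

DFS with white/gray/black marking, starting from I:
I gray
  J gray
    F gray
    F black
    B gray
      B→F: F black — skip
      D gray
        D→F: F black — skip
        E gray
          E→F: F black — skip
          A gray
            A→F: F black — skip
            A→J: J is gray → back edge
Back edge found, so a cycle exists: J → B → D → E → A → J.

Yes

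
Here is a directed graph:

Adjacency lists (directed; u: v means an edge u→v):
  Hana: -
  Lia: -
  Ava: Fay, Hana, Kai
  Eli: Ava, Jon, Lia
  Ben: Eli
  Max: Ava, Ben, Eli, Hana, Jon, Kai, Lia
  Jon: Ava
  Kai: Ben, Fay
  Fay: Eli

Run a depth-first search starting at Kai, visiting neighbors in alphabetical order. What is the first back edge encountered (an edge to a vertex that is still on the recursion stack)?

DFS from Kai (visiting neighbors in alphabetical order); mark gray on enter, black on exit:
Kai gray
  Ben gray
    Eli gray
      Ava gray
        Fay gray
          Fay→Eli: Eli is gray → back edge
First back edge: Fay → Eli.

Fay→Eli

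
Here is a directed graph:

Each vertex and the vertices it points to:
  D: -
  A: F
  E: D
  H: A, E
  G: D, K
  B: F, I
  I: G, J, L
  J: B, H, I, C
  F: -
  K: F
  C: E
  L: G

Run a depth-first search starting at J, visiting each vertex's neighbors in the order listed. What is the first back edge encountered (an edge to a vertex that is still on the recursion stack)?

I→J

DFS from J (visiting each vertex's neighbors in the order listed); mark gray on enter, black on exit:
J gray
  B gray
    F gray
    F black
    I gray
      G gray
        D gray
        D black
        K gray
          K→F: F black — skip
        K black
      G black
      I→J: J is gray → back edge
First back edge: I → J.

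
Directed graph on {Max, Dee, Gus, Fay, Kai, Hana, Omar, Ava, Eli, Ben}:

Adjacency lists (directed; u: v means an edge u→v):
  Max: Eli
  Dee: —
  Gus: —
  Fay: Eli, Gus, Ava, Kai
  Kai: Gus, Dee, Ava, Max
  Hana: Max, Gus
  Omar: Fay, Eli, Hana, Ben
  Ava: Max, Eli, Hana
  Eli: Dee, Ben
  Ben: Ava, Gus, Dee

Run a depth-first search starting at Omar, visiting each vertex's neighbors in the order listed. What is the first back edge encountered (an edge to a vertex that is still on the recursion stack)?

DFS from Omar (visiting each vertex's neighbors in the order listed); mark gray on enter, black on exit:
Omar gray
  Fay gray
    Eli gray
      Dee gray
      Dee black
      Ben gray
        Ava gray
          Max gray
            Max→Eli: Eli is gray → back edge
First back edge: Max → Eli.

Max->Eli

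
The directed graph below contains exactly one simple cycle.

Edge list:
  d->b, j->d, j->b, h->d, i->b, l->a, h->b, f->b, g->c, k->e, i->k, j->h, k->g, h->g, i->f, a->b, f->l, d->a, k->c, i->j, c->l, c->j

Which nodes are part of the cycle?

c, g, h, j

DFS with gray/black marking from g:
g gray
  c gray
    j gray
      d gray
        b gray
        b black
        a gray
          a→b: b black — skip
        a black
      d black
      h gray
        h→d: d black — skip
        h→g: g is gray → back edge
Back edge closes the cycle g → c → j → h → g; its vertices are {c, g, h, j}.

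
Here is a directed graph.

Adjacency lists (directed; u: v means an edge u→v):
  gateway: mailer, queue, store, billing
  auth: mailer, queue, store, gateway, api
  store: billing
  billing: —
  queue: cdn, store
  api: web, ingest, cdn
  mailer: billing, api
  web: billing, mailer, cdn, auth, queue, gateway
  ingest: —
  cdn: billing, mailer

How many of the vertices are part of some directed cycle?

A vertex is on a directed cycle iff it belongs to a strongly connected component of size ≥ 2 (or has a self-loop).
The vertices on cycles are {api, cdn, web, auth, queue, mailer, gateway} — 7 in total.

7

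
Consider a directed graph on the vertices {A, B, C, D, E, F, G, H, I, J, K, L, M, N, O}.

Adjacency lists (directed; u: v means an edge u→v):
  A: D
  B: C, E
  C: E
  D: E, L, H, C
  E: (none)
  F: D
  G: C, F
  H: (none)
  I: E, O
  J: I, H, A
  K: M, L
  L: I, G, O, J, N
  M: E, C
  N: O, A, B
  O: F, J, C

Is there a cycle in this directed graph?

DFS with white/gray/black marking, starting from F:
F gray
  D gray
    E gray
    E black
    L gray
      I gray
        I→E: E black — skip
        O gray
          O→F: F is gray → back edge
Back edge found, so a cycle exists: F → D → L → I → O → F.

Yes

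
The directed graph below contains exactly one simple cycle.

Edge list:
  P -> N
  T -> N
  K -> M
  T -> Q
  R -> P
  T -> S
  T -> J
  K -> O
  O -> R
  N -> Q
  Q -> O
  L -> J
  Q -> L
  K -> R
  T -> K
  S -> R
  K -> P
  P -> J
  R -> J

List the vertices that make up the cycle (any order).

N, O, P, Q, R

DFS with gray/black marking from Q:
Q gray
  L gray
    J gray
    J black
  L black
  O gray
    R gray
      R→J: J black — skip
      P gray
        N gray
          N→Q: Q is gray → back edge
Back edge closes the cycle Q → O → R → P → N → Q; its vertices are {N, O, P, Q, R}.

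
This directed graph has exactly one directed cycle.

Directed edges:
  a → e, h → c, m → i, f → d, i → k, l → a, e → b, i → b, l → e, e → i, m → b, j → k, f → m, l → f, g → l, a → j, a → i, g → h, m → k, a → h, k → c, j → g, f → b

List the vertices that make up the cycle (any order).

a, g, j, l

DFS with gray/black marking from g:
g gray
  l gray
    f gray
      b gray
      b black
      m gray
        k gray
          c gray
          c black
        k black
        i gray
          i→b: b black — skip
          i→k: k black — skip
        i black
        m→b: b black — skip
      m black
      d gray
      d black
    f black
    a gray
      e gray
        e→i: i black — skip
        e→b: b black — skip
      e black
      h gray
        h→c: c black — skip
      h black
      j gray
        j→g: g is gray → back edge
Back edge closes the cycle g → l → a → j → g; its vertices are {a, g, j, l}.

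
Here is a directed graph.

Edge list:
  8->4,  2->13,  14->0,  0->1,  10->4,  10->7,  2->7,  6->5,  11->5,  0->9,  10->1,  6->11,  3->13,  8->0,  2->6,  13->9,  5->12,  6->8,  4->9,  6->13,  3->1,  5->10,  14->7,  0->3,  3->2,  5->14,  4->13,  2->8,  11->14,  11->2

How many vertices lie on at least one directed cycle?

8

A vertex is on a directed cycle iff it belongs to a strongly connected component of size ≥ 2 (or has a self-loop).
The vertices on cycles are {0, 2, 3, 5, 6, 8, 11, 14} — 8 in total.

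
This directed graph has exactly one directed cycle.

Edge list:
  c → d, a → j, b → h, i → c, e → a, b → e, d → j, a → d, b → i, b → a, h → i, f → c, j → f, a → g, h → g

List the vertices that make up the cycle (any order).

c, d, f, j

DFS with gray/black marking from j:
j gray
  f gray
    c gray
      d gray
        d→j: j is gray → back edge
Back edge closes the cycle j → f → c → d → j; its vertices are {c, d, f, j}.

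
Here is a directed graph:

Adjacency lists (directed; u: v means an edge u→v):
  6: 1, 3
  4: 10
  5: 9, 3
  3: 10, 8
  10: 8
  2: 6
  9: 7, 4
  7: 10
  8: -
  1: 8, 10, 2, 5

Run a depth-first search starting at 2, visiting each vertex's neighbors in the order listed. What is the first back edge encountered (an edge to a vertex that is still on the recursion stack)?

DFS from 2 (visiting each vertex's neighbors in the order listed); mark gray on enter, black on exit:
2 gray
  6 gray
    1 gray
      8 gray
      8 black
      10 gray
        10→8: 8 black — skip
      10 black
      1→2: 2 is gray → back edge
First back edge: 1 → 2.

1->2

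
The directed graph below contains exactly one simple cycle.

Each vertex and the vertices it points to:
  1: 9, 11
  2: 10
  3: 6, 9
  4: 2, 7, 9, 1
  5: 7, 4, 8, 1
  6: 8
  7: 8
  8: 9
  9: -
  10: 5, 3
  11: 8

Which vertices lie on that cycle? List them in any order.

DFS with gray/black marking from 10:
10 gray
  5 gray
    7 gray
      8 gray
        9 gray
        9 black
      8 black
    7 black
    4 gray
      2 gray
        2→10: 10 is gray → back edge
Back edge closes the cycle 10 → 5 → 4 → 2 → 10; its vertices are {2, 4, 5, 10}.

2, 4, 5, 10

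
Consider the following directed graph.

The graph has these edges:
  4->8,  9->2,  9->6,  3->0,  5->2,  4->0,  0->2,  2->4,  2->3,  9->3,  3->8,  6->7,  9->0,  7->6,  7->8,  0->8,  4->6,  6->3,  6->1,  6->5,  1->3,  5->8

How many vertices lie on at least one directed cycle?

8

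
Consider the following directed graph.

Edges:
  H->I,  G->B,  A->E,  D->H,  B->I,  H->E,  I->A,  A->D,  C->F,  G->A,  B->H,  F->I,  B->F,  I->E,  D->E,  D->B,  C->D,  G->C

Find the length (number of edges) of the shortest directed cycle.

For each vertex v, BFS finds the shortest path from v back to v.
The shortest such closed walk is A → D → H → I → A, length 4.

4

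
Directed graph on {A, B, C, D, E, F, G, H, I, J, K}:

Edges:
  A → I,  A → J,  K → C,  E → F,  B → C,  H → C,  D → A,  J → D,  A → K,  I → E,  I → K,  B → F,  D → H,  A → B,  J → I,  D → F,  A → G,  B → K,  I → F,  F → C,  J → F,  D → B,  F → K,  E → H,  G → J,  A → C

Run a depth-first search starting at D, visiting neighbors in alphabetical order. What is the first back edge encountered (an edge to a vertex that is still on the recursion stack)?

DFS from D (visiting neighbors in alphabetical order); mark gray on enter, black on exit:
D gray
  A gray
    B gray
      C gray
      C black
      F gray
        F→C: C black — skip
        K gray
          K→C: C black — skip
        K black
      F black
      B→K: K black — skip
    B black
    A→C: C black — skip
    G gray
      J gray
        J→D: D is gray → back edge
First back edge: J → D.

J→D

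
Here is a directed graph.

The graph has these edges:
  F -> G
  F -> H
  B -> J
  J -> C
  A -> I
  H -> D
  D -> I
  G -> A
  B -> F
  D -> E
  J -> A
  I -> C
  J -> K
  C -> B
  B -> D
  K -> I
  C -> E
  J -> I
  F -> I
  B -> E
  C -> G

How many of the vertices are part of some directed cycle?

10

A vertex is on a directed cycle iff it belongs to a strongly connected component of size ≥ 2 (or has a self-loop).
The vertices on cycles are {A, B, C, D, F, G, H, I, J, K} — 10 in total.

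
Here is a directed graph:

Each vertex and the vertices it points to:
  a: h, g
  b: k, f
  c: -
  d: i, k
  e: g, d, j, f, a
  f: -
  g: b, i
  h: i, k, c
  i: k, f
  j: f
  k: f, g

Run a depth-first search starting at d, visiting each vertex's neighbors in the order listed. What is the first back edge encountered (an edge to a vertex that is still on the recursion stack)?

b→k

DFS from d (visiting each vertex's neighbors in the order listed); mark gray on enter, black on exit:
d gray
  i gray
    k gray
      f gray
      f black
      g gray
        b gray
          b→k: k is gray → back edge
First back edge: b → k.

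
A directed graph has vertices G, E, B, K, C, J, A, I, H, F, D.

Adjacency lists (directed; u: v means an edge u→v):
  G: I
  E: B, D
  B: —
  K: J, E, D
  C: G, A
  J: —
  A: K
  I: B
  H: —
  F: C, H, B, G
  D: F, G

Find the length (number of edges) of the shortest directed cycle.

For each vertex v, BFS finds the shortest path from v back to v.
The shortest such closed walk is C → A → K → D → F → C, length 5.

5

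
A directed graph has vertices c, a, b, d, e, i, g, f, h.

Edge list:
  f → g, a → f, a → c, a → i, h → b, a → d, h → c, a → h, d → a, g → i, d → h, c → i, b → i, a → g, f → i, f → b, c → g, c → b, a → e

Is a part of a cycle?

a is on a cycle iff a can reach itself via ≥1 edge.
a → d → a — yes.

Yes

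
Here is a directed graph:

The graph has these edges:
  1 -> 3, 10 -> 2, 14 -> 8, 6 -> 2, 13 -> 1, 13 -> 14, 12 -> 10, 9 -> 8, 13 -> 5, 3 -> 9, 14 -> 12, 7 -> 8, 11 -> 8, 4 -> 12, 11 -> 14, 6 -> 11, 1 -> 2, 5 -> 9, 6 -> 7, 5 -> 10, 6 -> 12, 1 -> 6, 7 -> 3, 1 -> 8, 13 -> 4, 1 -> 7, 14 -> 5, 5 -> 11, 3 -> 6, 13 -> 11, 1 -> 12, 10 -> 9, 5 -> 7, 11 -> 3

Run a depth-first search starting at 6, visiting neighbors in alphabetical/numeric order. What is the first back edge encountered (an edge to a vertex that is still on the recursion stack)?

3→6

DFS from 6 (visiting neighbors in alphabetical/numeric order); mark gray on enter, black on exit:
6 gray
  2 gray
  2 black
  7 gray
    3 gray
      3→6: 6 is gray → back edge
First back edge: 3 → 6.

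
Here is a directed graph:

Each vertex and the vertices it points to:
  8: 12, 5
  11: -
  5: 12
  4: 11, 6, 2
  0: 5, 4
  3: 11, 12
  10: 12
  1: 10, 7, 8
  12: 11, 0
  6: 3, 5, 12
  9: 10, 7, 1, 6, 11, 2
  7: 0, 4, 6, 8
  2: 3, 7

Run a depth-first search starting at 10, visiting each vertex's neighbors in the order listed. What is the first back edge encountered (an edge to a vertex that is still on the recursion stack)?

5->12

DFS from 10 (visiting each vertex's neighbors in the order listed); mark gray on enter, black on exit:
10 gray
  12 gray
    11 gray
    11 black
    0 gray
      5 gray
        5→12: 12 is gray → back edge
First back edge: 5 → 12.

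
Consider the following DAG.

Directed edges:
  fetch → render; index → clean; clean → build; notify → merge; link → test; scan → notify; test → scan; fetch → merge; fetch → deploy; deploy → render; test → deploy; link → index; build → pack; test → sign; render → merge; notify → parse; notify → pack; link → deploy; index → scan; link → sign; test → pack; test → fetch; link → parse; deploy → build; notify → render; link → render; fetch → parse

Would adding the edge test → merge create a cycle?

Adding test→merge creates a cycle iff merge can already reach test.
Explore from merge: no path reaches test. The graph stays acyclic.

No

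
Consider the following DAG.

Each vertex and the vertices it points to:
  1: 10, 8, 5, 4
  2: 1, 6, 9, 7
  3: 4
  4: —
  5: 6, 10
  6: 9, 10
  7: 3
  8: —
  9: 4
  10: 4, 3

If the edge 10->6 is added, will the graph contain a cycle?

Adding 10→6 creates a cycle iff 6 can already reach 10.
Path from 6: 6 → 10.
So 6 → … → 10 → 6 is a cycle.

Yes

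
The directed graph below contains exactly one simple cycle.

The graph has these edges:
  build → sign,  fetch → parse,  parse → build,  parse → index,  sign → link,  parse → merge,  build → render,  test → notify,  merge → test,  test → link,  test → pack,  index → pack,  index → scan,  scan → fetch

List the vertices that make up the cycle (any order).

DFS with gray/black marking from parse:
parse gray
  build gray
    sign gray
      link gray
      link black
    sign black
    render gray
    render black
  build black
  index gray
    pack gray
    pack black
    scan gray
      fetch gray
        fetch→parse: parse is gray → back edge
Back edge closes the cycle parse → index → scan → fetch → parse; its vertices are {scan, fetch, index, parse}.

scan, fetch, index, parse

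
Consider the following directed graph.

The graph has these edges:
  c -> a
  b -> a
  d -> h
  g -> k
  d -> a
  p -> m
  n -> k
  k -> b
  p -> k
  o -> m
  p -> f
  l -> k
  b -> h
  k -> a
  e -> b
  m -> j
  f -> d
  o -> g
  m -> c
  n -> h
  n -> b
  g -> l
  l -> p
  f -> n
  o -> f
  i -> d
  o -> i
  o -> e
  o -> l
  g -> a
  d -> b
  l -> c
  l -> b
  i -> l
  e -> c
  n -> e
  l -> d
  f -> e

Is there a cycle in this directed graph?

DFS with white/gray/black marking, starting from l:
l gray
  p gray
    k gray
      b gray
        a gray
        a black
        h gray
        h black
      b black
      k→a: a black — skip
    k black
    m gray
      c gray
        c→a: a black — skip
      c black
      j gray
      j black
    m black
    f gray
      d gray
        d→b: b black — skip
        d→h: h black — skip
        d→a: a black — skip
      d black
      n gray
        n→b: b black — skip
        e gray
          e→b: b black — skip
          e→c: c black — skip
        e black
        n→h: h black — skip
        n→k: k black — skip
      n black
      f→e: e black — skip
    f black
  p black
  l→c: c black — skip
  l→d: d black — skip
  l→k: k black — skip
  l→b: b black — skip
l black
i gray
  i→l: l black — skip
  i→d: d black — skip
i black
o gray
  g gray
    g→l: l black — skip
    g→a: a black — skip
    g→k: k black — skip
  g black
  o→m: m black — skip
  o→e: e black — skip
  o→i: i black — skip
  o→f: f black — skip
  o→l: l black — skip
o black
Every edge goes to a white or black vertex — no back edge, so the graph is acyclic.

No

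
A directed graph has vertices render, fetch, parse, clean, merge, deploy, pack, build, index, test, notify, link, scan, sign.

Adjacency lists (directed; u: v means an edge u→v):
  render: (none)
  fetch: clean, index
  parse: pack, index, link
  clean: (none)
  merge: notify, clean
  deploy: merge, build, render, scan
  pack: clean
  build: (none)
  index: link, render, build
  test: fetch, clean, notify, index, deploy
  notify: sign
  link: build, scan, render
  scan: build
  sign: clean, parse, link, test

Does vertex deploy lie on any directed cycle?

deploy is on a cycle iff deploy can reach itself via ≥1 edge.
deploy → merge → notify → sign → test → deploy — yes.

Yes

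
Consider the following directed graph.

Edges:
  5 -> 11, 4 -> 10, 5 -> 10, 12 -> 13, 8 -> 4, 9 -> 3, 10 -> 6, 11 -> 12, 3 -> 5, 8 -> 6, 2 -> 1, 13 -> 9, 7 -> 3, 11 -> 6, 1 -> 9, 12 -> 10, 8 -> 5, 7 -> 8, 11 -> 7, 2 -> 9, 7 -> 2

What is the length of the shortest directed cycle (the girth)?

For each vertex v, BFS finds the shortest path from v back to v.
The shortest such closed walk is 11 → 7 → 8 → 5 → 11, length 4.

4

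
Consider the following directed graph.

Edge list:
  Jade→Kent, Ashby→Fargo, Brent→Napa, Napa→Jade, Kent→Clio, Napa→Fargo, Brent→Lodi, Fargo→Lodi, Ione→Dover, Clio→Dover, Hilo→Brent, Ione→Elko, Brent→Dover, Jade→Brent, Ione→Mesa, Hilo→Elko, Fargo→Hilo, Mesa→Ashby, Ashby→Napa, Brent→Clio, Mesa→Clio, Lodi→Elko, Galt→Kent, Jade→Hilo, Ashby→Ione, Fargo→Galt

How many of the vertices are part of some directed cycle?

A vertex is on a directed cycle iff it belongs to a strongly connected component of size ≥ 2 (or has a self-loop).
The vertices on cycles are {Hilo, Ione, Jade, Mesa, Napa, Ashby, Brent, Fargo} — 8 in total.

8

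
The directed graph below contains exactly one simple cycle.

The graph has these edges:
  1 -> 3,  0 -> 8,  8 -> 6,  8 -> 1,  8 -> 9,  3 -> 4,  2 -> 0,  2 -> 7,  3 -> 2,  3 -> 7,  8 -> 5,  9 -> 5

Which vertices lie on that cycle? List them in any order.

0, 1, 2, 3, 8

DFS with gray/black marking from 8:
8 gray
  5 gray
  5 black
  6 gray
  6 black
  9 gray
    9→5: 5 black — skip
  9 black
  1 gray
    3 gray
      4 gray
      4 black
      2 gray
        7 gray
        7 black
        0 gray
          0→8: 8 is gray → back edge
Back edge closes the cycle 8 → 1 → 3 → 2 → 0 → 8; its vertices are {0, 1, 2, 3, 8}.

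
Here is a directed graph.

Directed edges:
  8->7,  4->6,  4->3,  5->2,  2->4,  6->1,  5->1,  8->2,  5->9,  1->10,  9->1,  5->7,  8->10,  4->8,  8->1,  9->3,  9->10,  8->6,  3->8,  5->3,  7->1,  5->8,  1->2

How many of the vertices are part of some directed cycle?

A vertex is on a directed cycle iff it belongs to a strongly connected component of size ≥ 2 (or has a self-loop).
The vertices on cycles are {1, 2, 3, 4, 6, 7, 8} — 7 in total.

7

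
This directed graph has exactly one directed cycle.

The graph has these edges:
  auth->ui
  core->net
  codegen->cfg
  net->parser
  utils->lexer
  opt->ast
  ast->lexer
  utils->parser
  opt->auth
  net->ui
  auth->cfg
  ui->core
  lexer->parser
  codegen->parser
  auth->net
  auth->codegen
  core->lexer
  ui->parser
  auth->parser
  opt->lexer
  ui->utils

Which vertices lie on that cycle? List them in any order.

DFS with gray/black marking from net:
net gray
  ui gray
    parser gray
    parser black
    core gray
      lexer gray
        lexer→parser: parser black — skip
      lexer black
      core→net: net is gray → back edge
Back edge closes the cycle net → ui → core → net; its vertices are {ui, net, core}.

ui, net, core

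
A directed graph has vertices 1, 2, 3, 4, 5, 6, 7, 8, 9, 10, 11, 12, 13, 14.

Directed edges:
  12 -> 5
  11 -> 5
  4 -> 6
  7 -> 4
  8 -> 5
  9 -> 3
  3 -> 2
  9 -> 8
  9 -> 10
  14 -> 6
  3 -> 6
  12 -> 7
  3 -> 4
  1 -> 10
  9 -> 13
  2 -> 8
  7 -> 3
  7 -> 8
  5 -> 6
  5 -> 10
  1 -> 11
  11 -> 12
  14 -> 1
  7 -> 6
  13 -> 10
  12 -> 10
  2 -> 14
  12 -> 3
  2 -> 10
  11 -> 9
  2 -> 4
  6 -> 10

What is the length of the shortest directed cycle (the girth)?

6

For each vertex v, BFS finds the shortest path from v back to v.
The shortest such closed walk is 1 → 11 → 9 → 3 → 2 → 14 → 1, length 6.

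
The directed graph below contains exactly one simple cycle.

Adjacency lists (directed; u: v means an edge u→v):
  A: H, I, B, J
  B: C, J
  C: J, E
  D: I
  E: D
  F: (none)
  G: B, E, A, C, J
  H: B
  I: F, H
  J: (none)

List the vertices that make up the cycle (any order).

B, C, D, E, H, I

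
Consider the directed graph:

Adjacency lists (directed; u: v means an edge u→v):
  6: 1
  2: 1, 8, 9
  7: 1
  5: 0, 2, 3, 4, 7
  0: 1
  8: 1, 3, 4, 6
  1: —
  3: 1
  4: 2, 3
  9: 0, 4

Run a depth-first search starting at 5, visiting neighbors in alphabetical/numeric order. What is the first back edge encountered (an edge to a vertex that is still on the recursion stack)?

DFS from 5 (visiting neighbors in alphabetical/numeric order); mark gray on enter, black on exit:
5 gray
  0 gray
    1 gray
    1 black
  0 black
  2 gray
    2→1: 1 black — skip
    8 gray
      8→1: 1 black — skip
      3 gray
        3→1: 1 black — skip
      3 black
      4 gray
        4→2: 2 is gray → back edge
First back edge: 4 → 2.

4->2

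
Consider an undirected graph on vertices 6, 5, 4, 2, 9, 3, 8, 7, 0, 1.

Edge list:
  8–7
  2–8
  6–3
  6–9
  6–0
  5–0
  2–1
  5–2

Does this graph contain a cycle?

No

DFS, tracking each vertex's parent; an edge to a visited non-parent vertex closes a cycle.
Start from 8:
visit 8 (parent –)
  visit 2 (parent 8)
    2–8: parent, skip
    visit 1 (parent 2)
      1–2: parent, skip
    visit 5 (parent 2)
      visit 0 (parent 5)
        visit 6 (parent 0)
          6–0: parent, skip
          visit 3 (parent 6)
            3–6: parent, skip
          visit 9 (parent 6)
            9–6: parent, skip
        0–5: parent, skip
      5–2: parent, skip
  visit 7 (parent 8)
    7–8: parent, skip
visit 4 (parent –)
No non-parent visited neighbor found — the graph is a forest.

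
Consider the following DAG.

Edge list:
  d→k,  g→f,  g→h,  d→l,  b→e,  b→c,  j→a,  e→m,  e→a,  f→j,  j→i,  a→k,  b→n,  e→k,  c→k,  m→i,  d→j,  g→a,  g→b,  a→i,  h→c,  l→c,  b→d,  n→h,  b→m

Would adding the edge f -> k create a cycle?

No

Adding f→k creates a cycle iff k can already reach f.
Explore from k: no path reaches f. The graph stays acyclic.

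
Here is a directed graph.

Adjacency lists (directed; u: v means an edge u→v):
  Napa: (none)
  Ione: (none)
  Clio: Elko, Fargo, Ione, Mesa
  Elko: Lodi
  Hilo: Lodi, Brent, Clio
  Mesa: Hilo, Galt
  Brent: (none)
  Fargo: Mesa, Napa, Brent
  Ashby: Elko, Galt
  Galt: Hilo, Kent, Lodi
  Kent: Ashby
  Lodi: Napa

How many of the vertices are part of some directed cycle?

7

A vertex is on a directed cycle iff it belongs to a strongly connected component of size ≥ 2 (or has a self-loop).
The vertices on cycles are {Clio, Galt, Hilo, Kent, Mesa, Ashby, Fargo} — 7 in total.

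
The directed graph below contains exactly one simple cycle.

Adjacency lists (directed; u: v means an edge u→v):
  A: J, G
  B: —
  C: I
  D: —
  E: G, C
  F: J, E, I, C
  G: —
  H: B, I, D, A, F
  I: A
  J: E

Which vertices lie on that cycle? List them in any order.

A, C, E, I, J

DFS with gray/black marking from A:
A gray
  J gray
    E gray
      G gray
      G black
      C gray
        I gray
          I→A: A is gray → back edge
Back edge closes the cycle A → J → E → C → I → A; its vertices are {A, C, E, I, J}.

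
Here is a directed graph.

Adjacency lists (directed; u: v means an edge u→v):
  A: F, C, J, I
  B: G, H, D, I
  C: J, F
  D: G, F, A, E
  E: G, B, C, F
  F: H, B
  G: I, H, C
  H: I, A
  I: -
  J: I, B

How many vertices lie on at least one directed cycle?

9

A vertex is on a directed cycle iff it belongs to a strongly connected component of size ≥ 2 (or has a self-loop).
The vertices on cycles are {A, B, C, D, E, F, G, H, J} — 9 in total.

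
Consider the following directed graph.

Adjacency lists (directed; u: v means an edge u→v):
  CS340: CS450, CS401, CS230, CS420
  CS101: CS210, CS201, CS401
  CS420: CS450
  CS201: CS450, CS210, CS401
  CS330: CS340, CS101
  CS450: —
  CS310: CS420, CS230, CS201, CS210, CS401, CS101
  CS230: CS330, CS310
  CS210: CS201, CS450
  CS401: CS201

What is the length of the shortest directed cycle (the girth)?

2

For each vertex v, BFS finds the shortest path from v back to v.
The shortest such closed walk is CS230 → CS310 → CS230, length 2.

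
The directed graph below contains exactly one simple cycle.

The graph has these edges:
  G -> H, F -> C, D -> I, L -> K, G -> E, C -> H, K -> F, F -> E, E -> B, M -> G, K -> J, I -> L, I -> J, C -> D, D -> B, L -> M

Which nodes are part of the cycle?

C, D, F, I, K, L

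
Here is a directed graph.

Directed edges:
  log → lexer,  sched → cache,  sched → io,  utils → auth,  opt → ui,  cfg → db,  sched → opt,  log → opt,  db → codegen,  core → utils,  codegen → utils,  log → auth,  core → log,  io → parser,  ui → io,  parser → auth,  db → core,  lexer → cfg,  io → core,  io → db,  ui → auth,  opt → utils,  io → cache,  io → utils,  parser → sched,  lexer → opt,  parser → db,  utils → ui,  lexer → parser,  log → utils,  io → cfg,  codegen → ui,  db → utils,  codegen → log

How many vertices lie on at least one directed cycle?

12

A vertex is on a directed cycle iff it belongs to a strongly connected component of size ≥ 2 (or has a self-loop).
The vertices on cycles are {db, io, ui, cfg, log, opt, core, lexer, sched, utils, parser, codegen} — 12 in total.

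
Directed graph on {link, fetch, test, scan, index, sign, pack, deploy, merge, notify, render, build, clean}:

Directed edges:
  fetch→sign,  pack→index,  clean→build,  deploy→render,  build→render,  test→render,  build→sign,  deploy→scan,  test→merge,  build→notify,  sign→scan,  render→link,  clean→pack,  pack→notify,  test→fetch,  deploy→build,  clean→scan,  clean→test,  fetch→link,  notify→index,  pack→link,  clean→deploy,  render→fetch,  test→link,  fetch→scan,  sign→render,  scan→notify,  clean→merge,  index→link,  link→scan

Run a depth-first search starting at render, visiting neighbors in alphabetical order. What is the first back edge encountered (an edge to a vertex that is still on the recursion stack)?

DFS from render (visiting neighbors in alphabetical order); mark gray on enter, black on exit:
render gray
  fetch gray
    link gray
      scan gray
        notify gray
          index gray
            index→link: link is gray → back edge
First back edge: index → link.

index→link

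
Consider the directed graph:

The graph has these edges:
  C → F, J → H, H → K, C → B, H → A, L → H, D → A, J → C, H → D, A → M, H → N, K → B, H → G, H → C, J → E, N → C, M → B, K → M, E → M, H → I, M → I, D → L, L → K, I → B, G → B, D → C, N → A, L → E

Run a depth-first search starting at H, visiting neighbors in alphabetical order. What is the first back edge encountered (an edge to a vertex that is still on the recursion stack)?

L→H

DFS from H (visiting neighbors in alphabetical order); mark gray on enter, black on exit:
H gray
  A gray
    M gray
      B gray
      B black
      I gray
        I→B: B black — skip
      I black
    M black
  A black
  C gray
    C→B: B black — skip
    F gray
    F black
  C black
  D gray
    D→A: A black — skip
    D→C: C black — skip
    L gray
      E gray
        E→M: M black — skip
      E black
      L→H: H is gray → back edge
First back edge: L → H.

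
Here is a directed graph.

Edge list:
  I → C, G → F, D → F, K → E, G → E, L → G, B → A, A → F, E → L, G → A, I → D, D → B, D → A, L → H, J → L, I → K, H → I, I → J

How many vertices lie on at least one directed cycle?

7

A vertex is on a directed cycle iff it belongs to a strongly connected component of size ≥ 2 (or has a self-loop).
The vertices on cycles are {E, G, H, I, J, K, L} — 7 in total.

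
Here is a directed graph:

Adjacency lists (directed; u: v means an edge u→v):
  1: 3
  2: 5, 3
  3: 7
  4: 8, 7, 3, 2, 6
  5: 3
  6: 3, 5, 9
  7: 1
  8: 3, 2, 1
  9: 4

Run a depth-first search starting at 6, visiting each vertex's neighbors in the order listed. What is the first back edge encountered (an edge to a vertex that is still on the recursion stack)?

1→3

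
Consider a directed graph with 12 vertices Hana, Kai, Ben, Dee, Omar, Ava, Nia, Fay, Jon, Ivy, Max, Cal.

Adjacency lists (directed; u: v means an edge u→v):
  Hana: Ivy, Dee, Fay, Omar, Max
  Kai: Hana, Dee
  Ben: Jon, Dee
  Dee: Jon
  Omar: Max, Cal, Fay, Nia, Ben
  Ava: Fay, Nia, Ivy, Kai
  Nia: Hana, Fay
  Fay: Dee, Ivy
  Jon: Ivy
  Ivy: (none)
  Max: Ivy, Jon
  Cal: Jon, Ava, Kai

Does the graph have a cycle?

DFS with white/gray/black marking, starting from Ivy:
Ivy gray
Ivy black
Hana gray
  Hana→Ivy: Ivy black — skip
  Dee gray
    Jon gray
      Jon→Ivy: Ivy black — skip
    Jon black
  Dee black
  Fay gray
    Fay→Dee: Dee black — skip
    Fay→Ivy: Ivy black — skip
  Fay black
  Omar gray
    Max gray
      Max→Ivy: Ivy black — skip
      Max→Jon: Jon black — skip
    Max black
    Cal gray
      Cal→Jon: Jon black — skip
      Ava gray
        Ava→Fay: Fay black — skip
        Nia gray
          Nia→Hana: Hana is gray → back edge
Back edge found, so a cycle exists: Hana → Omar → Cal → Ava → Nia → Hana.

Yes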